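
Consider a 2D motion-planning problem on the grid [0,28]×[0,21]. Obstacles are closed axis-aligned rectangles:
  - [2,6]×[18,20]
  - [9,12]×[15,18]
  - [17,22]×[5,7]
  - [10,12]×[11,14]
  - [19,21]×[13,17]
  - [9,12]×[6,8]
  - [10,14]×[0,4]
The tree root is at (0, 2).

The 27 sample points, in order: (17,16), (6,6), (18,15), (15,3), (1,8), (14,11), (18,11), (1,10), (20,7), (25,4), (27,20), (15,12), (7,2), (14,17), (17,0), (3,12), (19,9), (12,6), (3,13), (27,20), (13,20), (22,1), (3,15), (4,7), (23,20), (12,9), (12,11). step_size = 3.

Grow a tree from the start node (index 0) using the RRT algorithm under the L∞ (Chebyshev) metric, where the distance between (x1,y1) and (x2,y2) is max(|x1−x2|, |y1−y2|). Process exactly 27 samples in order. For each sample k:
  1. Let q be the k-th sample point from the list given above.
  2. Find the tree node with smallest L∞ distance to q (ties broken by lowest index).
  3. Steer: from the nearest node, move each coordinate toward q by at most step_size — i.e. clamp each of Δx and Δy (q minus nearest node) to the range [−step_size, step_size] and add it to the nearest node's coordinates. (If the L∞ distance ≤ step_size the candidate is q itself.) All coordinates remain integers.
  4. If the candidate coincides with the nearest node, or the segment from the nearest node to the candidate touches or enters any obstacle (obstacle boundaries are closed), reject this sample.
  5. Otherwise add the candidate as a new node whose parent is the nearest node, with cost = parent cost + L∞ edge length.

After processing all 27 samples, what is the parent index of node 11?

1. q=(17,16) nearest=0 d=17 new=(3,5) → add node 1 parent=0 cost=3
2. q=(6,6) nearest=1 d=3 new=(6,6) → add node 2 parent=1 cost=6
3. q=(18,15) nearest=2 d=12 new=(9,9) → add node 3 parent=2 cost=9
4. q=(15,3) nearest=3 d=6 new=(12,6) → blocked by [9,12]×[6,8], reject
5. q=(1,8) nearest=1 d=3 new=(1,8) → add node 4 parent=1 cost=6
6. q=(14,11) nearest=3 d=5 new=(12,11) → blocked by [10,12]×[11,14], reject
7. q=(18,11) nearest=3 d=9 new=(12,11) → blocked by [10,12]×[11,14], reject
8. q=(1,10) nearest=4 d=2 new=(1,10) → add node 5 parent=4 cost=8
9. q=(20,7) nearest=3 d=11 new=(12,7) → blocked by [9,12]×[6,8], reject
10. q=(25,4) nearest=3 d=16 new=(12,6) → blocked by [9,12]×[6,8], reject
11. q=(27,20) nearest=3 d=18 new=(12,12) → blocked by [10,12]×[11,14], reject
12. q=(15,12) nearest=3 d=6 new=(12,12) → blocked by [10,12]×[11,14], reject
13. q=(7,2) nearest=1 d=4 new=(6,2) → add node 6 parent=1 cost=6
14. q=(14,17) nearest=3 d=8 new=(12,12) → blocked by [10,12]×[11,14], reject
15. q=(17,0) nearest=3 d=9 new=(12,6) → blocked by [9,12]×[6,8], reject
16. q=(3,12) nearest=5 d=2 new=(3,12) → add node 7 parent=5 cost=10
17. q=(19,9) nearest=3 d=10 new=(12,9) → add node 8 parent=3 cost=12
18. q=(12,6) nearest=3 d=3 new=(12,6) → blocked by [9,12]×[6,8], reject
19. q=(3,13) nearest=7 d=1 new=(3,13) → add node 9 parent=7 cost=11
20. q=(27,20) nearest=8 d=15 new=(15,12) → add node 10 parent=8 cost=15
21. q=(13,20) nearest=10 d=8 new=(13,15) → add node 11 parent=10 cost=18
22. q=(22,1) nearest=8 d=10 new=(15,6) → add node 12 parent=8 cost=15
23. q=(3,15) nearest=9 d=2 new=(3,15) → add node 13 parent=9 cost=13
24. q=(4,7) nearest=1 d=2 new=(4,7) → add node 14 parent=1 cost=5
25. q=(23,20) nearest=10 d=8 new=(18,15) → add node 15 parent=10 cost=18
26. q=(12,9) nearest=8 d=0 → coincident, reject
27. q=(12,11) nearest=8 d=2 new=(12,11) → blocked by [10,12]×[11,14], reject

Parent of node 11: 10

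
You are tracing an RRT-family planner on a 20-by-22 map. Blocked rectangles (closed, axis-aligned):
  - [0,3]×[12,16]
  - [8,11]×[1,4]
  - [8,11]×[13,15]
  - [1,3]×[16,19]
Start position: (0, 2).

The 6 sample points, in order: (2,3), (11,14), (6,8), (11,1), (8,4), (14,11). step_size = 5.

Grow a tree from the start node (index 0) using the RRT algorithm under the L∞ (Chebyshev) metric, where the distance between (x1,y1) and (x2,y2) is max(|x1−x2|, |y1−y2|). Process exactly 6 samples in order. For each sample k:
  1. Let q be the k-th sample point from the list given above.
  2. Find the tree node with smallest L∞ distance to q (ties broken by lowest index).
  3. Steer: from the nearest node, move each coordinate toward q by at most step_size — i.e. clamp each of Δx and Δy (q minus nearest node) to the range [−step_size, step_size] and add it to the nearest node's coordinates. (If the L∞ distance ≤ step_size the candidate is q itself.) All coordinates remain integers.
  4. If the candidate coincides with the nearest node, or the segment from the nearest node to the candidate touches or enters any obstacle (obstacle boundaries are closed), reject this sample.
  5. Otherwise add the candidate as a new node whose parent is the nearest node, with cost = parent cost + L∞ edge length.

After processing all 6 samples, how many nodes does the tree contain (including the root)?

Node count: 5

1. q=(2,3) nearest=0 d=2 new=(2,3) → add node 1 parent=0 cost=2
2. q=(11,14) nearest=1 d=11 new=(7,8) → add node 2 parent=1 cost=7
3. q=(6,8) nearest=2 d=1 new=(6,8) → add node 3 parent=2 cost=8
4. q=(11,1) nearest=2 d=7 new=(11,3) → blocked by [8,11]×[1,4], reject
5. q=(8,4) nearest=2 d=4 new=(8,4) → blocked by [8,11]×[1,4], reject
6. q=(14,11) nearest=2 d=7 new=(12,11) → add node 4 parent=2 cost=12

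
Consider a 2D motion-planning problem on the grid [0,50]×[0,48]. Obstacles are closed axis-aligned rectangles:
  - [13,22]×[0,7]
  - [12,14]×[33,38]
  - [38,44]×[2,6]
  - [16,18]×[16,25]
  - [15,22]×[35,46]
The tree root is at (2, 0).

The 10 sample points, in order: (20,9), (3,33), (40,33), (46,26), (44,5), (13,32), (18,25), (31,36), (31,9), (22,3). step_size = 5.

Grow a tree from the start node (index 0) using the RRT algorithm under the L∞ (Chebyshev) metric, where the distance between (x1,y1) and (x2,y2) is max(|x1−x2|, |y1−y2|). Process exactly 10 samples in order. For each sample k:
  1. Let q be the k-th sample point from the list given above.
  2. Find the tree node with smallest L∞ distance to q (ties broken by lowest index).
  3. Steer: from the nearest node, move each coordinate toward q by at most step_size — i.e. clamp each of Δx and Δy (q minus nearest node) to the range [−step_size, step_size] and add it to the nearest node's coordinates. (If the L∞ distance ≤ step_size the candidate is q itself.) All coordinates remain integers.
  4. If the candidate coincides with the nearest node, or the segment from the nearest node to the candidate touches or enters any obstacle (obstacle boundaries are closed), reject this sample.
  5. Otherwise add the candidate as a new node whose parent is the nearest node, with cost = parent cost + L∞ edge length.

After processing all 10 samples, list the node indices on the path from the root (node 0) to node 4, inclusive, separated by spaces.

1. q=(20,9) nearest=0 d=18 new=(7,5) → add node 1 parent=0 cost=5
2. q=(3,33) nearest=1 d=28 new=(3,10) → add node 2 parent=1 cost=10
3. q=(40,33) nearest=1 d=33 new=(12,10) → add node 3 parent=1 cost=10
4. q=(46,26) nearest=3 d=34 new=(17,15) → add node 4 parent=3 cost=15
5. q=(44,5) nearest=4 d=27 new=(22,10) → add node 5 parent=4 cost=20
6. q=(13,32) nearest=4 d=17 new=(13,20) → blocked by [16,18]×[16,25], reject
7. q=(18,25) nearest=4 d=10 new=(18,20) → blocked by [16,18]×[16,25], reject
8. q=(31,36) nearest=4 d=21 new=(22,20) → blocked by [16,18]×[16,25], reject
9. q=(31,9) nearest=5 d=9 new=(27,9) → add node 6 parent=5 cost=25
10. q=(22,3) nearest=6 d=6 new=(22,4) → blocked by [13,22]×[0,7], reject

Path: 0 1 3 4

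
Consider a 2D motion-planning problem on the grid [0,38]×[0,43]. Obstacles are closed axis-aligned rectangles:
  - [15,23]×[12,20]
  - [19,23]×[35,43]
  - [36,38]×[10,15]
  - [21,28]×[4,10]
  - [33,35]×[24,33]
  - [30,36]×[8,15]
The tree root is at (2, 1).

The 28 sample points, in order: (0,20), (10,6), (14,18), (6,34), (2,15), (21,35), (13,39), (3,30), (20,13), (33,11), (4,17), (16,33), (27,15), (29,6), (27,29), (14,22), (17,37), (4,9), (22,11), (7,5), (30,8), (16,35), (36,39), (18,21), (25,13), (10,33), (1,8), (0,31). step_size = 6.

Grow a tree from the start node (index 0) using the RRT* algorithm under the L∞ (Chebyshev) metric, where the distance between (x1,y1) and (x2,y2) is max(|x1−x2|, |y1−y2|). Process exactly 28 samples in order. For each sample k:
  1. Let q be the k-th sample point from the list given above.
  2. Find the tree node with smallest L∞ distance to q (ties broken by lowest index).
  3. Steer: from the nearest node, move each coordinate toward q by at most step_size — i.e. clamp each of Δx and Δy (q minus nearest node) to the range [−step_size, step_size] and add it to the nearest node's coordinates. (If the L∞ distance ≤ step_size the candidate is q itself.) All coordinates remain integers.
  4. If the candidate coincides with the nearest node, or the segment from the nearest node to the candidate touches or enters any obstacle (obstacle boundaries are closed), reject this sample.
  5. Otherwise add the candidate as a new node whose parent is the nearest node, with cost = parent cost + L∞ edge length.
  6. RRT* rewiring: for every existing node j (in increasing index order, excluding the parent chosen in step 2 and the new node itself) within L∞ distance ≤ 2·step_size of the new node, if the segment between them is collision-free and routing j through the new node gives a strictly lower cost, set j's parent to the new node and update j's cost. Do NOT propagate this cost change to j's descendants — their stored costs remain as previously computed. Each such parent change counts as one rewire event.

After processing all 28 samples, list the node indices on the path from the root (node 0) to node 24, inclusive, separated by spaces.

1. q=(0,20) nearest=0 d=19 new=(0,7) → add node 1 parent=0 cost=6
2. q=(10,6) nearest=0 d=8 new=(8,6) → add node 2 parent=0 cost=6
3. q=(14,18) nearest=2 d=12 new=(14,12) → add node 3 parent=2 cost=12
4. q=(6,34) nearest=3 d=22 new=(8,18) → add node 4 parent=3 cost=18
5. q=(2,15) nearest=4 d=6 new=(2,15) → add node 5 parent=4 cost=24
6. q=(21,35) nearest=4 d=17 new=(14,24) → add node 6 parent=4 cost=24
7. q=(13,39) nearest=6 d=15 new=(13,30) → add node 7 parent=6 cost=30
8. q=(3,30) nearest=7 d=10 new=(7,30) → add node 8 parent=7 cost=36
9. q=(20,13) nearest=3 d=6 new=(20,13) → blocked by [15,23]×[12,20], reject
10. q=(33,11) nearest=3 d=19 new=(20,11) → add node 9 parent=3 cost=18
11. q=(4,17) nearest=5 d=2 new=(4,17) → add node 10 parent=5 cost=26
12. q=(16,33) nearest=7 d=3 new=(16,33) → add node 11 parent=7 cost=33
13. q=(27,15) nearest=9 d=7 new=(26,15) → blocked by [15,23]×[12,20], reject
14. q=(29,6) nearest=9 d=9 new=(26,6) → blocked by [21,28]×[4,10], reject
15. q=(27,29) nearest=11 d=11 new=(22,29) → add node 12 parent=11 cost=39
16. q=(14,22) nearest=6 d=2 new=(14,22) → add node 13 parent=6 cost=26; rewire 8→13 (34<36); rewire 12→13 (34<39)
17. q=(17,37) nearest=11 d=4 new=(17,37) → add node 14 parent=11 cost=37
18. q=(4,9) nearest=1 d=4 new=(4,9) → add node 15 parent=1 cost=10; rewire 5→15 (16<24); rewire 10→15 (18<26)
19. q=(22,11) nearest=9 d=2 new=(22,11) → add node 16 parent=9 cost=20
20. q=(7,5) nearest=2 d=1 new=(7,5) → add node 17 parent=2 cost=7
21. q=(30,8) nearest=16 d=8 new=(28,8) → blocked by [21,28]×[4,10], reject
22. q=(16,35) nearest=11 d=2 new=(16,35) → add node 18 parent=11 cost=35
23. q=(36,39) nearest=12 d=14 new=(28,35) → add node 19 parent=12 cost=40
24. q=(18,21) nearest=6 d=4 new=(18,21) → add node 20 parent=6 cost=28
25. q=(25,13) nearest=16 d=3 new=(25,13) → add node 21 parent=16 cost=23
26. q=(10,33) nearest=7 d=3 new=(10,33) → add node 22 parent=7 cost=33
27. q=(1,8) nearest=1 d=1 new=(1,8) → add node 23 parent=1 cost=7; rewire 4→23 (17<18); rewire 5→23 (14<16); rewire 10→23 (16<18)
28. q=(0,31) nearest=8 d=7 new=(1,31) → add node 24 parent=8 cost=40

Path: 0 1 23 4 6 13 8 24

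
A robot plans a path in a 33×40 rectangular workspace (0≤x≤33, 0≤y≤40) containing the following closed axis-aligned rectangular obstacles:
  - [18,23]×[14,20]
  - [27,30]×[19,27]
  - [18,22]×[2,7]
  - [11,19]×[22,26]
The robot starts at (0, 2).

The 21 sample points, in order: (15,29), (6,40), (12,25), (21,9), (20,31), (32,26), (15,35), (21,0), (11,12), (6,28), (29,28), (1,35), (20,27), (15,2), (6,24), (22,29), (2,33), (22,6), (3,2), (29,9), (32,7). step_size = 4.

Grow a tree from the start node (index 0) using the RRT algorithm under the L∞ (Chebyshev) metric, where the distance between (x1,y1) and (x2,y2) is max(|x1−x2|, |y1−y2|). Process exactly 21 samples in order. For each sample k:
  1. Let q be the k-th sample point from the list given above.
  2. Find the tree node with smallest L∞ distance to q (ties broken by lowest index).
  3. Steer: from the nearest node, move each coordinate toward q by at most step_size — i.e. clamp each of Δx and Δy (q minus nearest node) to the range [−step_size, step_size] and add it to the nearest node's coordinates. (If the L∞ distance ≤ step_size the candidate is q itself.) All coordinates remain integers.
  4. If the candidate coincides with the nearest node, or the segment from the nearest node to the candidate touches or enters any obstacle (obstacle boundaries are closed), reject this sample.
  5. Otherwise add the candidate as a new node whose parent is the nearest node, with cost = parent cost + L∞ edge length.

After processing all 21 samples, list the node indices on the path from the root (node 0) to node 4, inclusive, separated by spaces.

1. q=(15,29) nearest=0 d=27 new=(4,6) → add node 1 parent=0 cost=4
2. q=(6,40) nearest=1 d=34 new=(6,10) → add node 2 parent=1 cost=8
3. q=(12,25) nearest=2 d=15 new=(10,14) → add node 3 parent=2 cost=12
4. q=(21,9) nearest=3 d=11 new=(14,10) → add node 4 parent=3 cost=16
5. q=(20,31) nearest=3 d=17 new=(14,18) → add node 5 parent=3 cost=16
6. q=(32,26) nearest=4 d=18 new=(18,14) → blocked by [18,23]×[14,20], reject
7. q=(15,35) nearest=5 d=17 new=(15,22) → blocked by [11,19]×[22,26], reject
8. q=(21,0) nearest=4 d=10 new=(18,6) → blocked by [18,22]×[2,7], reject
9. q=(11,12) nearest=3 d=2 new=(11,12) → add node 6 parent=3 cost=14
10. q=(6,28) nearest=5 d=10 new=(10,22) → add node 7 parent=5 cost=20
11. q=(29,28) nearest=5 d=15 new=(18,22) → blocked by [11,19]×[22,26], reject
12. q=(1,35) nearest=7 d=13 new=(6,26) → add node 8 parent=7 cost=24
13. q=(20,27) nearest=5 d=9 new=(18,22) → blocked by [11,19]×[22,26], reject
14. q=(15,2) nearest=4 d=8 new=(15,6) → add node 9 parent=4 cost=20
15. q=(6,24) nearest=8 d=2 new=(6,24) → add node 10 parent=8 cost=26
16. q=(22,29) nearest=5 d=11 new=(18,22) → blocked by [11,19]×[22,26], reject
17. q=(2,33) nearest=8 d=7 new=(2,30) → add node 11 parent=8 cost=28
18. q=(22,6) nearest=9 d=7 new=(19,6) → blocked by [18,22]×[2,7], reject
19. q=(3,2) nearest=0 d=3 new=(3,2) → add node 12 parent=0 cost=3
20. q=(29,9) nearest=9 d=14 new=(19,9) → add node 13 parent=9 cost=24
21. q=(32,7) nearest=13 d=13 new=(23,7) → add node 14 parent=13 cost=28

Path: 0 1 2 3 4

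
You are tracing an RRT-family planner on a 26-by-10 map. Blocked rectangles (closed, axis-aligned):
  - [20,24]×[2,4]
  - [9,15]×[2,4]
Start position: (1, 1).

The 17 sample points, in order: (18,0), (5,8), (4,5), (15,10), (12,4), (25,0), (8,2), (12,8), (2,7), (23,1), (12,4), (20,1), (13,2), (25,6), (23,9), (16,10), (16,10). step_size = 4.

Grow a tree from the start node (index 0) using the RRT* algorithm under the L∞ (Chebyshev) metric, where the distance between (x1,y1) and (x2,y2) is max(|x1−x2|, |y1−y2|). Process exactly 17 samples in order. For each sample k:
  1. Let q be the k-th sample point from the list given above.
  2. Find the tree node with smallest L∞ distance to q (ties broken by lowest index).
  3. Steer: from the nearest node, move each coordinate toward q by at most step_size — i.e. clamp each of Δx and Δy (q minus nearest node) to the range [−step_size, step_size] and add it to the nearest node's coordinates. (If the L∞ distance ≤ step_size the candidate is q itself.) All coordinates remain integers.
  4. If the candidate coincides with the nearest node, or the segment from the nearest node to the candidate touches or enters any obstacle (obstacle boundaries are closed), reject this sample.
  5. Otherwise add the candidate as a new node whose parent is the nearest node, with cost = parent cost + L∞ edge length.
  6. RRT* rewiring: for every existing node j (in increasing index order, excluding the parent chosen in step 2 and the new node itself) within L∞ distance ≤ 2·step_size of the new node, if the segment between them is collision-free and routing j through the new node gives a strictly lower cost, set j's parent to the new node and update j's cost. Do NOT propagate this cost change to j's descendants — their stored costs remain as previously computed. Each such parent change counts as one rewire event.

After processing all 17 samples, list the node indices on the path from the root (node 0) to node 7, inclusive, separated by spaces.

1. q=(18,0) nearest=0 d=17 new=(5,0) → add node 1 parent=0 cost=4
2. q=(5,8) nearest=0 d=7 new=(5,5) → add node 2 parent=0 cost=4
3. q=(4,5) nearest=2 d=1 new=(4,5) → add node 3 parent=2 cost=5
4. q=(15,10) nearest=1 d=10 new=(9,4) → blocked by [9,15]×[2,4], reject
5. q=(12,4) nearest=1 d=7 new=(9,4) → blocked by [9,15]×[2,4], reject
6. q=(25,0) nearest=1 d=20 new=(9,0) → add node 4 parent=1 cost=8
7. q=(8,2) nearest=4 d=2 new=(8,2) → add node 5 parent=4 cost=10
8. q=(12,8) nearest=5 d=6 new=(12,6) → blocked by [9,15]×[2,4], reject
9. q=(2,7) nearest=3 d=2 new=(2,7) → add node 6 parent=3 cost=7
10. q=(23,1) nearest=4 d=14 new=(13,1) → add node 7 parent=4 cost=12
11. q=(12,4) nearest=7 d=3 new=(12,4) → blocked by [9,15]×[2,4], reject
12. q=(20,1) nearest=7 d=7 new=(17,1) → add node 8 parent=7 cost=16
13. q=(13,2) nearest=7 d=1 new=(13,2) → blocked by [9,15]×[2,4], reject
14. q=(25,6) nearest=8 d=8 new=(21,5) → blocked by [20,24]×[2,4], reject
15. q=(23,9) nearest=8 d=8 new=(21,5) → blocked by [20,24]×[2,4], reject
16. q=(16,10) nearest=5 d=8 new=(12,6) → blocked by [9,15]×[2,4], reject
17. q=(16,10) nearest=5 d=8 new=(12,6) → blocked by [9,15]×[2,4], reject

Path: 0 1 4 7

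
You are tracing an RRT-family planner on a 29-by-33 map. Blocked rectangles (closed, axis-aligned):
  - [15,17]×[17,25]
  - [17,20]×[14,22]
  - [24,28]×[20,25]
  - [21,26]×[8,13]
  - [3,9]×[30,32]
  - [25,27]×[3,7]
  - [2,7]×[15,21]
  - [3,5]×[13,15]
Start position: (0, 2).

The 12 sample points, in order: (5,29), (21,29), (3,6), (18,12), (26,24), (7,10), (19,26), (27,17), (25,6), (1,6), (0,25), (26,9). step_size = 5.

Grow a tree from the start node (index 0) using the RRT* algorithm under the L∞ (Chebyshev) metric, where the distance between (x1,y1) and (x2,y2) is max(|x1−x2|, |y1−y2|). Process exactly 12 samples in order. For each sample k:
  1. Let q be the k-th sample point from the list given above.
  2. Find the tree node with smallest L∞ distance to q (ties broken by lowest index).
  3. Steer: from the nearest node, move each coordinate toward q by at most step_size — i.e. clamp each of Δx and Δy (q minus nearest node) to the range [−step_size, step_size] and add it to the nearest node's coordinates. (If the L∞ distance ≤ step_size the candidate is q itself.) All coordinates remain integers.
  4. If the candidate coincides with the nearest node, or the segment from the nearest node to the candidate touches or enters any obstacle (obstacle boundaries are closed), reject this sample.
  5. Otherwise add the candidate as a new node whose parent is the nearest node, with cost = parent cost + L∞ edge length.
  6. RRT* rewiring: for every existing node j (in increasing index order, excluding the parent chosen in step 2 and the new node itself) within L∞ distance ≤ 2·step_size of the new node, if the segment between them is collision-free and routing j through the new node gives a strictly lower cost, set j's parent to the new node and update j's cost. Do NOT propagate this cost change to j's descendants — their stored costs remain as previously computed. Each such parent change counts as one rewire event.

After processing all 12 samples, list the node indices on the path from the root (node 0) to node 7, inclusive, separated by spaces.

1. q=(5,29) nearest=0 d=27 new=(5,7) → add node 1 parent=0 cost=5
2. q=(21,29) nearest=1 d=22 new=(10,12) → add node 2 parent=1 cost=10
3. q=(3,6) nearest=1 d=2 new=(3,6) → add node 3 parent=1 cost=7
4. q=(18,12) nearest=2 d=8 new=(15,12) → add node 4 parent=2 cost=15
5. q=(26,24) nearest=4 d=12 new=(20,17) → blocked by [17,20]×[14,22], reject
6. q=(7,10) nearest=1 d=3 new=(7,10) → add node 5 parent=1 cost=8
7. q=(19,26) nearest=2 d=14 new=(15,17) → blocked by [15,17]×[17,25], reject
8. q=(27,17) nearest=4 d=12 new=(20,17) → blocked by [17,20]×[14,22], reject
9. q=(25,6) nearest=4 d=10 new=(20,7) → add node 6 parent=4 cost=20
10. q=(1,6) nearest=3 d=2 new=(1,6) → add node 7 parent=3 cost=9
11. q=(0,25) nearest=2 d=13 new=(5,17) → blocked by [2,7]×[15,21], reject
12. q=(26,9) nearest=6 d=6 new=(25,9) → blocked by [21,26]×[8,13], reject

Path: 0 1 3 7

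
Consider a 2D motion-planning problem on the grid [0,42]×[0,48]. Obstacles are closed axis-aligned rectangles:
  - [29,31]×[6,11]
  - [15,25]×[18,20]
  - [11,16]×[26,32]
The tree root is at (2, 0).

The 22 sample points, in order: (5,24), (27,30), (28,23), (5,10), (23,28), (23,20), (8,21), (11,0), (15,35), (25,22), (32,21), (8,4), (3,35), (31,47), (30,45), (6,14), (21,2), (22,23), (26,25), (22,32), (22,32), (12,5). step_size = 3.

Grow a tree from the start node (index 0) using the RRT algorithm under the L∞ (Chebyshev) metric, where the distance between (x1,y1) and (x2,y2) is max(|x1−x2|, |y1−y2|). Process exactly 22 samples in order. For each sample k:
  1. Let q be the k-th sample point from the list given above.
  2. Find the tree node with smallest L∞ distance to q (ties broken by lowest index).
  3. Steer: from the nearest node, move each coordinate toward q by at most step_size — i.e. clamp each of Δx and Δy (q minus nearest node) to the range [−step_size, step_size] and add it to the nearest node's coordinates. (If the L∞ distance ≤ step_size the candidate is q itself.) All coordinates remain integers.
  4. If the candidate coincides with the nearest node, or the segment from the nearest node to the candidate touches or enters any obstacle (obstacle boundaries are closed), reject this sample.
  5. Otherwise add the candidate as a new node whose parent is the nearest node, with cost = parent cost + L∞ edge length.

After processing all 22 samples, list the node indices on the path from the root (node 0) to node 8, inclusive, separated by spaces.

Path: 0 1 8

1. q=(5,24) nearest=0 d=24 new=(5,3) → add node 1 parent=0 cost=3
2. q=(27,30) nearest=1 d=27 new=(8,6) → add node 2 parent=1 cost=6
3. q=(28,23) nearest=2 d=20 new=(11,9) → add node 3 parent=2 cost=9
4. q=(5,10) nearest=2 d=4 new=(5,9) → add node 4 parent=2 cost=9
5. q=(23,28) nearest=3 d=19 new=(14,12) → add node 5 parent=3 cost=12
6. q=(23,20) nearest=5 d=9 new=(17,15) → add node 6 parent=5 cost=15
7. q=(8,21) nearest=5 d=9 new=(11,15) → add node 7 parent=5 cost=15
8. q=(11,0) nearest=1 d=6 new=(8,0) → add node 8 parent=1 cost=6
9. q=(15,35) nearest=6 d=20 new=(15,18) → blocked by [15,25]×[18,20], reject
10. q=(25,22) nearest=6 d=8 new=(20,18) → blocked by [15,25]×[18,20], reject
11. q=(32,21) nearest=6 d=15 new=(20,18) → blocked by [15,25]×[18,20], reject
12. q=(8,4) nearest=2 d=2 new=(8,4) → add node 9 parent=2 cost=8
13. q=(3,35) nearest=6 d=20 new=(14,18) → add node 10 parent=6 cost=18
14. q=(31,47) nearest=10 d=29 new=(17,21) → blocked by [15,25]×[18,20], reject
15. q=(30,45) nearest=10 d=27 new=(17,21) → blocked by [15,25]×[18,20], reject
16. q=(6,14) nearest=3 d=5 new=(8,12) → add node 11 parent=3 cost=12
17. q=(21,2) nearest=3 d=10 new=(14,6) → add node 12 parent=3 cost=12
18. q=(22,23) nearest=6 d=8 new=(20,18) → blocked by [15,25]×[18,20], reject
19. q=(26,25) nearest=6 d=10 new=(20,18) → blocked by [15,25]×[18,20], reject
20. q=(22,32) nearest=10 d=14 new=(17,21) → blocked by [15,25]×[18,20], reject
21. q=(22,32) nearest=10 d=14 new=(17,21) → blocked by [15,25]×[18,20], reject
22. q=(12,5) nearest=12 d=2 new=(12,5) → add node 13 parent=12 cost=14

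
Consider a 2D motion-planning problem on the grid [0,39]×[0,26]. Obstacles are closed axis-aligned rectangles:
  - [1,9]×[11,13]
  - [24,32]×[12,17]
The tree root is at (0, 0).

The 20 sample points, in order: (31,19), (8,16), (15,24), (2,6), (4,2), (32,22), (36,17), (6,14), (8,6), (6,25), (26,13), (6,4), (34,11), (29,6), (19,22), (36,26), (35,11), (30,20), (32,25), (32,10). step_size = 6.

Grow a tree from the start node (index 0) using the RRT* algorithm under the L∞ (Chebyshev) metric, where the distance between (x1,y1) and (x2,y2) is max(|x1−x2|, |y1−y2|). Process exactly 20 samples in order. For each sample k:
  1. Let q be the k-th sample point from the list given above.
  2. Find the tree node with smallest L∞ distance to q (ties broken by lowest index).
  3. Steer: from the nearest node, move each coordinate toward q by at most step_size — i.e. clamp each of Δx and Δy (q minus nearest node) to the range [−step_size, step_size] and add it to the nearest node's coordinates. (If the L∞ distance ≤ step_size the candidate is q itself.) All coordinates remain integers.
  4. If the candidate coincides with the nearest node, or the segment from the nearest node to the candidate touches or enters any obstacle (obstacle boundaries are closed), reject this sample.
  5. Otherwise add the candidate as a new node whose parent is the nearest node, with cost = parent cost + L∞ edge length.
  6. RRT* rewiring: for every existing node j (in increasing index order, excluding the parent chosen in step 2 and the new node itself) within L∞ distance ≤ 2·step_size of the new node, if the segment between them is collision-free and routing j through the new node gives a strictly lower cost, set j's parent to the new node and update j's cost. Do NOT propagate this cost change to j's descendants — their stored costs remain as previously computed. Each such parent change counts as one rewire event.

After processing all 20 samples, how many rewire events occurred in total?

Rewire events: 1

1. q=(31,19) nearest=0 d=31 new=(6,6) → add node 1 parent=0 cost=6
2. q=(8,16) nearest=1 d=10 new=(8,12) → blocked by [1,9]×[11,13], reject
3. q=(15,24) nearest=1 d=18 new=(12,12) → add node 2 parent=1 cost=12
4. q=(2,6) nearest=1 d=4 new=(2,6) → add node 3 parent=1 cost=10
5. q=(4,2) nearest=0 d=4 new=(4,2) → add node 4 parent=0 cost=4; rewire 3→4 (8<10)
6. q=(32,22) nearest=2 d=20 new=(18,18) → add node 5 parent=2 cost=18
7. q=(36,17) nearest=5 d=18 new=(24,17) → blocked by [24,32]×[12,17], reject
8. q=(6,14) nearest=2 d=6 new=(6,14) → blocked by [1,9]×[11,13], reject
9. q=(8,6) nearest=1 d=2 new=(8,6) → add node 6 parent=1 cost=8
10. q=(6,25) nearest=5 d=12 new=(12,24) → add node 7 parent=5 cost=24
11. q=(26,13) nearest=5 d=8 new=(24,13) → blocked by [24,32]×[12,17], reject
12. q=(6,4) nearest=1 d=2 new=(6,4) → add node 8 parent=1 cost=8
13. q=(34,11) nearest=5 d=16 new=(24,12) → blocked by [24,32]×[12,17], reject
14. q=(29,6) nearest=5 d=12 new=(24,12) → blocked by [24,32]×[12,17], reject
15. q=(19,22) nearest=5 d=4 new=(19,22) → add node 9 parent=5 cost=22
16. q=(36,26) nearest=9 d=17 new=(25,26) → add node 10 parent=9 cost=28
17. q=(35,11) nearest=10 d=15 new=(31,20) → add node 11 parent=10 cost=34
18. q=(30,20) nearest=11 d=1 new=(30,20) → add node 12 parent=11 cost=35
19. q=(32,25) nearest=11 d=5 new=(32,25) → add node 13 parent=11 cost=39
20. q=(32,10) nearest=11 d=10 new=(32,14) → blocked by [24,32]×[12,17], reject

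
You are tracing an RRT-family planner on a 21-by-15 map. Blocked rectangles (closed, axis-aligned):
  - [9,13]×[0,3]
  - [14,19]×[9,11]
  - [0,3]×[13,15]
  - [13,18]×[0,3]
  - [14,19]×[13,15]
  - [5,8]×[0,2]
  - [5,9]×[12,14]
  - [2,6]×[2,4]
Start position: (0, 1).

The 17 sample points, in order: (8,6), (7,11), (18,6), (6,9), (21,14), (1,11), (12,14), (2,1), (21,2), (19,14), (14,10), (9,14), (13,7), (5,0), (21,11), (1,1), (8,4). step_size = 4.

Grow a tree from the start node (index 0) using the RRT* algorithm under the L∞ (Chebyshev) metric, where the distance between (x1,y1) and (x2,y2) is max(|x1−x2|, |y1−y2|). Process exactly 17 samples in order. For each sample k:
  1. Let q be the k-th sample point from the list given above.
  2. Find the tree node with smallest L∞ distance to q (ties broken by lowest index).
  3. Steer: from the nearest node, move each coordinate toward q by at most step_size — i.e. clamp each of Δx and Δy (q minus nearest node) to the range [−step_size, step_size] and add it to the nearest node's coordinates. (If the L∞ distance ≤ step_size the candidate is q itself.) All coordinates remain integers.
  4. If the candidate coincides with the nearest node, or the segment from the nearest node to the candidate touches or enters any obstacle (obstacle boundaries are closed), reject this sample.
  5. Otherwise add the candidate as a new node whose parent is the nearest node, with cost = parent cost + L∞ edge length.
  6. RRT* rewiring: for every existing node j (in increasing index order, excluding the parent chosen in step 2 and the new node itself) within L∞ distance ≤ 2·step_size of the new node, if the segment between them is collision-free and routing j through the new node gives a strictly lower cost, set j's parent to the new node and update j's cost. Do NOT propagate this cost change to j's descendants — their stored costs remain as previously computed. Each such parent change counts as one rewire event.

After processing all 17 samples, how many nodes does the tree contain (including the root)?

Node count: 9

1. q=(8,6) nearest=0 d=8 new=(4,5) → blocked by [2,6]×[2,4], reject
2. q=(7,11) nearest=0 d=10 new=(4,5) → blocked by [2,6]×[2,4], reject
3. q=(18,6) nearest=0 d=18 new=(4,5) → blocked by [2,6]×[2,4], reject
4. q=(6,9) nearest=0 d=8 new=(4,5) → blocked by [2,6]×[2,4], reject
5. q=(21,14) nearest=0 d=21 new=(4,5) → blocked by [2,6]×[2,4], reject
6. q=(1,11) nearest=0 d=10 new=(1,5) → add node 1 parent=0 cost=4
7. q=(12,14) nearest=1 d=11 new=(5,9) → add node 2 parent=1 cost=8
8. q=(2,1) nearest=0 d=2 new=(2,1) → add node 3 parent=0 cost=2
9. q=(21,2) nearest=2 d=16 new=(9,5) → add node 4 parent=2 cost=12
10. q=(19,14) nearest=4 d=10 new=(13,9) → add node 5 parent=4 cost=16
11. q=(14,10) nearest=5 d=1 new=(14,10) → blocked by [14,19]×[9,11], reject
12. q=(9,14) nearest=2 d=5 new=(9,13) → blocked by [5,9]×[12,14], reject
13. q=(13,7) nearest=5 d=2 new=(13,7) → add node 6 parent=5 cost=18
14. q=(5,0) nearest=3 d=3 new=(5,0) → blocked by [5,8]×[0,2], reject
15. q=(21,11) nearest=5 d=8 new=(17,11) → blocked by [14,19]×[9,11], reject
16. q=(1,1) nearest=0 d=1 new=(1,1) → add node 7 parent=0 cost=1
17. q=(8,4) nearest=4 d=1 new=(8,4) → add node 8 parent=4 cost=13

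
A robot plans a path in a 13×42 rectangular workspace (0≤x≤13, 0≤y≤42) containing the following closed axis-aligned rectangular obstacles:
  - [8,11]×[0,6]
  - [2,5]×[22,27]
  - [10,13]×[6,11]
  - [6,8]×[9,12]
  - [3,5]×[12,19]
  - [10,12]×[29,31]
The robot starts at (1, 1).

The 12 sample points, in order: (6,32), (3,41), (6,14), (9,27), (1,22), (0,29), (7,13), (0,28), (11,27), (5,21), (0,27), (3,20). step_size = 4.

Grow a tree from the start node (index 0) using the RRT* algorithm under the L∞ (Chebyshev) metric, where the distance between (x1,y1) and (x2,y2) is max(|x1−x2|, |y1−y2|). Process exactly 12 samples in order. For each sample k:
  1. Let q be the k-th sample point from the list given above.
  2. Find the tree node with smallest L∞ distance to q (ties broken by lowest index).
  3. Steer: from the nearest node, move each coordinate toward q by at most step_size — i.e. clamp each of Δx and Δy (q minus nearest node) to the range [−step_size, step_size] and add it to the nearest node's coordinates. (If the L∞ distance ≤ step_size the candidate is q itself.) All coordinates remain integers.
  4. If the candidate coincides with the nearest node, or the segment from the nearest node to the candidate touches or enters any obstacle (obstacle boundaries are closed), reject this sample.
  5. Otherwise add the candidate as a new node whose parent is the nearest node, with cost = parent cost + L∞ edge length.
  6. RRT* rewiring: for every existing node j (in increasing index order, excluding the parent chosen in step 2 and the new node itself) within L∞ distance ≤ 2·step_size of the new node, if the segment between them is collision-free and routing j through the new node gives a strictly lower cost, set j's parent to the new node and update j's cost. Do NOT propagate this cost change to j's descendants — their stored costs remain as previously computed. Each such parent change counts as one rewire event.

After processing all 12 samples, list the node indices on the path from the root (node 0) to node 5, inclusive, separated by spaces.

Path: 0 1 2 3 4 5

1. q=(6,32) nearest=0 d=31 new=(5,5) → add node 1 parent=0 cost=4
2. q=(3,41) nearest=1 d=36 new=(3,9) → add node 2 parent=1 cost=8
3. q=(6,14) nearest=2 d=5 new=(6,13) → add node 3 parent=2 cost=12
4. q=(9,27) nearest=3 d=14 new=(9,17) → add node 4 parent=3 cost=16
5. q=(1,22) nearest=4 d=8 new=(5,21) → add node 5 parent=4 cost=20
6. q=(0,29) nearest=5 d=8 new=(1,25) → blocked by [2,5]×[22,27], reject
7. q=(7,13) nearest=3 d=1 new=(7,13) → add node 6 parent=3 cost=13
8. q=(0,28) nearest=5 d=7 new=(1,25) → blocked by [2,5]×[22,27], reject
9. q=(11,27) nearest=5 d=6 new=(9,25) → add node 7 parent=5 cost=24
10. q=(5,21) nearest=5 d=0 → coincident, reject
11. q=(0,27) nearest=5 d=6 new=(1,25) → blocked by [2,5]×[22,27], reject
12. q=(3,20) nearest=5 d=2 new=(3,20) → add node 8 parent=5 cost=22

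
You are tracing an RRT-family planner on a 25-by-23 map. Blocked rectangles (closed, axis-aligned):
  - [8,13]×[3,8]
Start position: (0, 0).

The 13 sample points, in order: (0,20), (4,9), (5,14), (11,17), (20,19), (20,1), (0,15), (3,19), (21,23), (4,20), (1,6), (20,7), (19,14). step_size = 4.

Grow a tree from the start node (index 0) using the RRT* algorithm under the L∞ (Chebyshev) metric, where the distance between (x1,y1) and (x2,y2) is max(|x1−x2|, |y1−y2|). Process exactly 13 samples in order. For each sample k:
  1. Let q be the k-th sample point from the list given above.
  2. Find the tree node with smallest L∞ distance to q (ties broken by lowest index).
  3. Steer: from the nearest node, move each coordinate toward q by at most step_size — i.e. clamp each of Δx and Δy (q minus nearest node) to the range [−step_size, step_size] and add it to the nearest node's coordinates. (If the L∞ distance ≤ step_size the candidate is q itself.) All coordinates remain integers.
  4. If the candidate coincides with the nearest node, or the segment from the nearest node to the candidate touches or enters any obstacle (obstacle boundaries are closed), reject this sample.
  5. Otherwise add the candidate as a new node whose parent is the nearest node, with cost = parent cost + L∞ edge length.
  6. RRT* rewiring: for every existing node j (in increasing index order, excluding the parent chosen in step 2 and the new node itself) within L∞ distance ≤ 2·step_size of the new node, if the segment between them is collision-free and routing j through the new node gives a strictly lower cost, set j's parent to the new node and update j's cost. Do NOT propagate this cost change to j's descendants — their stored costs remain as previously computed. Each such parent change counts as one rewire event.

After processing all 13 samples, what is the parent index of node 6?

1. q=(0,20) nearest=0 d=20 new=(0,4) → add node 1 parent=0 cost=4
2. q=(4,9) nearest=1 d=5 new=(4,8) → add node 2 parent=1 cost=8
3. q=(5,14) nearest=2 d=6 new=(5,12) → add node 3 parent=2 cost=12
4. q=(11,17) nearest=3 d=6 new=(9,16) → add node 4 parent=3 cost=16
5. q=(20,19) nearest=4 d=11 new=(13,19) → add node 5 parent=4 cost=20
6. q=(20,1) nearest=3 d=15 new=(9,8) → blocked by [8,13]×[3,8], reject
7. q=(0,15) nearest=3 d=5 new=(1,15) → add node 6 parent=3 cost=16
8. q=(3,19) nearest=6 d=4 new=(3,19) → add node 7 parent=6 cost=20
9. q=(21,23) nearest=5 d=8 new=(17,23) → add node 8 parent=5 cost=24
10. q=(4,20) nearest=7 d=1 new=(4,20) → add node 9 parent=7 cost=21
11. q=(1,6) nearest=1 d=2 new=(1,6) → add node 10 parent=1 cost=6
12. q=(20,7) nearest=4 d=11 new=(13,12) → add node 11 parent=4 cost=20
13. q=(19,14) nearest=5 d=6 new=(17,15) → add node 12 parent=5 cost=24

Parent of node 6: 3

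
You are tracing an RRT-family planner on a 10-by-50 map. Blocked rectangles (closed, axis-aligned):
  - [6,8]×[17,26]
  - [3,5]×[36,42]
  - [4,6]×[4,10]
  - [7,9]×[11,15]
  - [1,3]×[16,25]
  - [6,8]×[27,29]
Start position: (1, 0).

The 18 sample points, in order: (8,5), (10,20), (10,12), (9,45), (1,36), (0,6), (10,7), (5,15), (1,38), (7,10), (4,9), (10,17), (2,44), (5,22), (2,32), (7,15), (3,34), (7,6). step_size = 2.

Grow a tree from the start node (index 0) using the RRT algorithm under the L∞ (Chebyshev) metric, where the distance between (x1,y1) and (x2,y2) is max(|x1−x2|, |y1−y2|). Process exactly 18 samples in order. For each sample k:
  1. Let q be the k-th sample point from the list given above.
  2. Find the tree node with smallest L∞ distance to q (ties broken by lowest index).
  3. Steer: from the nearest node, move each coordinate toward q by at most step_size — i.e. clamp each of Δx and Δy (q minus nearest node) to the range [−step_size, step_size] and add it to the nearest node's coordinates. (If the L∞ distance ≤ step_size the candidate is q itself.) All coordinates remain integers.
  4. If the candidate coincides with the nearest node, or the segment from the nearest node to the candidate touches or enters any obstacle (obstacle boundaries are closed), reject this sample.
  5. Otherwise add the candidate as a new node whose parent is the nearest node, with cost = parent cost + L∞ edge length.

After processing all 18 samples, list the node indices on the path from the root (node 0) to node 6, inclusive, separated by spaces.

1. q=(8,5) nearest=0 d=7 new=(3,2) → add node 1 parent=0 cost=2
2. q=(10,20) nearest=1 d=18 new=(5,4) → blocked by [4,6]×[4,10], reject
3. q=(10,12) nearest=1 d=10 new=(5,4) → blocked by [4,6]×[4,10], reject
4. q=(9,45) nearest=1 d=43 new=(5,4) → blocked by [4,6]×[4,10], reject
5. q=(1,36) nearest=1 d=34 new=(1,4) → add node 2 parent=1 cost=4
6. q=(0,6) nearest=2 d=2 new=(0,6) → add node 3 parent=2 cost=6
7. q=(10,7) nearest=1 d=7 new=(5,4) → blocked by [4,6]×[4,10], reject
8. q=(5,15) nearest=3 d=9 new=(2,8) → add node 4 parent=3 cost=8
9. q=(1,38) nearest=4 d=30 new=(1,10) → add node 5 parent=4 cost=10
10. q=(7,10) nearest=4 d=5 new=(4,10) → blocked by [4,6]×[4,10], reject
11. q=(4,9) nearest=4 d=2 new=(4,9) → blocked by [4,6]×[4,10], reject
12. q=(10,17) nearest=4 d=9 new=(4,10) → blocked by [4,6]×[4,10], reject
13. q=(2,44) nearest=5 d=34 new=(2,12) → add node 6 parent=5 cost=12
14. q=(5,22) nearest=6 d=10 new=(4,14) → add node 7 parent=6 cost=14
15. q=(2,32) nearest=7 d=18 new=(2,16) → blocked by [1,3]×[16,25], reject
16. q=(7,15) nearest=7 d=3 new=(6,15) → add node 8 parent=7 cost=16
17. q=(3,34) nearest=8 d=19 new=(4,17) → add node 9 parent=8 cost=18
18. q=(7,6) nearest=1 d=4 new=(5,4) → blocked by [4,6]×[4,10], reject

Path: 0 1 2 3 4 5 6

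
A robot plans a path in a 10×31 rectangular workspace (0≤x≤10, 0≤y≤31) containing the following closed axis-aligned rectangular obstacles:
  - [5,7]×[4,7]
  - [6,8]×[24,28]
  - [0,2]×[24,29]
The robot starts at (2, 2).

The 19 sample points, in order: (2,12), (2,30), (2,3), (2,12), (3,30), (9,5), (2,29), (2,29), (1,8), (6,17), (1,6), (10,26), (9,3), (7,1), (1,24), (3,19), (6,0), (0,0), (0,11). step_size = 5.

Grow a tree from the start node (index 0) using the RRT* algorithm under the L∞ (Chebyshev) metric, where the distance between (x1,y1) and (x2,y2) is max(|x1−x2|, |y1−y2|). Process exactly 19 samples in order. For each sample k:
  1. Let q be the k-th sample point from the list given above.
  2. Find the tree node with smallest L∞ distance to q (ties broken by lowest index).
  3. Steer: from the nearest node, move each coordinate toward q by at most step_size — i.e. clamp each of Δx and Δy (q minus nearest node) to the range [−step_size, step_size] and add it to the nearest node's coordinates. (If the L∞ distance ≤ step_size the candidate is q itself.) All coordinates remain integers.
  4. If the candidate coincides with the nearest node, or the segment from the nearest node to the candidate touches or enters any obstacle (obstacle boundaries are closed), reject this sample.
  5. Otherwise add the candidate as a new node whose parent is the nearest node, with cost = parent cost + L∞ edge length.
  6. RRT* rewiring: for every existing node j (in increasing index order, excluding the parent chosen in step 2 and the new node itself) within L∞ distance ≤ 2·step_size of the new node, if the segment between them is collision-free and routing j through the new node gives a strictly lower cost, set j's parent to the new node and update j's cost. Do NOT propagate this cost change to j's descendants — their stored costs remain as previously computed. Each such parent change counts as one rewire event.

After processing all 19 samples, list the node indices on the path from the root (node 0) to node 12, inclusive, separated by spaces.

1. q=(2,12) nearest=0 d=10 new=(2,7) → add node 1 parent=0 cost=5
2. q=(2,30) nearest=1 d=23 new=(2,12) → add node 2 parent=1 cost=10
3. q=(2,3) nearest=0 d=1 new=(2,3) → add node 3 parent=0 cost=1
4. q=(2,12) nearest=2 d=0 → coincident, reject
5. q=(3,30) nearest=2 d=18 new=(3,17) → add node 4 parent=2 cost=15
6. q=(9,5) nearest=0 d=7 new=(7,5) → blocked by [5,7]×[4,7], reject
7. q=(2,29) nearest=4 d=12 new=(2,22) → add node 5 parent=4 cost=20
8. q=(2,29) nearest=5 d=7 new=(2,27) → blocked by [0,2]×[24,29], reject
9. q=(1,8) nearest=1 d=1 new=(1,8) → add node 6 parent=1 cost=6
10. q=(6,17) nearest=4 d=3 new=(6,17) → add node 7 parent=4 cost=18
11. q=(1,6) nearest=1 d=1 new=(1,6) → add node 8 parent=1 cost=6
12. q=(10,26) nearest=5 d=8 new=(7,26) → blocked by [6,8]×[24,28], reject
13. q=(9,3) nearest=0 d=7 new=(7,3) → add node 9 parent=0 cost=5
14. q=(7,1) nearest=9 d=2 new=(7,1) → add node 10 parent=9 cost=7
15. q=(1,24) nearest=5 d=2 new=(1,24) → blocked by [0,2]×[24,29], reject
16. q=(3,19) nearest=4 d=2 new=(3,19) → add node 11 parent=4 cost=17
17. q=(6,0) nearest=10 d=1 new=(6,0) → add node 12 parent=10 cost=8
18. q=(0,0) nearest=0 d=2 new=(0,0) → add node 13 parent=0 cost=2
19. q=(0,11) nearest=2 d=2 new=(0,11) → add node 14 parent=2 cost=12

Path: 0 9 10 12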